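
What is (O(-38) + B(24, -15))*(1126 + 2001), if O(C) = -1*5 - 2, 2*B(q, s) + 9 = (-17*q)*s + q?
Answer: 19140367/2 ≈ 9.5702e+6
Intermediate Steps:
B(q, s) = -9/2 + q/2 - 17*q*s/2 (B(q, s) = -9/2 + ((-17*q)*s + q)/2 = -9/2 + (-17*q*s + q)/2 = -9/2 + (q - 17*q*s)/2 = -9/2 + (q/2 - 17*q*s/2) = -9/2 + q/2 - 17*q*s/2)
O(C) = -7 (O(C) = -5 - 2 = -7)
(O(-38) + B(24, -15))*(1126 + 2001) = (-7 + (-9/2 + (1/2)*24 - 17/2*24*(-15)))*(1126 + 2001) = (-7 + (-9/2 + 12 + 3060))*3127 = (-7 + 6135/2)*3127 = (6121/2)*3127 = 19140367/2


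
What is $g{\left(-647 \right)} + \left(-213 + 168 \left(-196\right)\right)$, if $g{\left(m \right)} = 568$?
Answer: $-32573$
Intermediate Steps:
$g{\left(-647 \right)} + \left(-213 + 168 \left(-196\right)\right) = 568 + \left(-213 + 168 \left(-196\right)\right) = 568 - 33141 = -32573$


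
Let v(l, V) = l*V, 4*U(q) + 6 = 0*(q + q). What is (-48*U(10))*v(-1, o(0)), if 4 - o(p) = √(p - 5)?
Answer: -288 + 72*I*√5 ≈ -288.0 + 161.0*I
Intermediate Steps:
U(q) = -3/2 (U(q) = -3/2 + (0*(q + q))/4 = -3/2 + (0*(2*q))/4 = -3/2 + (¼)*0 = -3/2 + 0 = -3/2)
o(p) = 4 - √(-5 + p) (o(p) = 4 - √(p - 5) = 4 - √(-5 + p))
v(l, V) = V*l
(-48*U(10))*v(-1, o(0)) = (-48*(-3/2))*((4 - √(-5 + 0))*(-1)) = 72*((4 - √(-5))*(-1)) = 72*((4 - I*√5)*(-1)) = 72*(-4 + I*√5) = -288 + 72*I*√5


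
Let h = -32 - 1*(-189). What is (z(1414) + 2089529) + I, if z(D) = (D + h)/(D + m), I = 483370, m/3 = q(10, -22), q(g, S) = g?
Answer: 3715267727/1444 ≈ 2.5729e+6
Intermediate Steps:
m = 30 (m = 3*10 = 30)
h = 157 (h = -32 + 189 = 157)
z(D) = (157 + D)/(30 + D) (z(D) = (D + 157)/(D + 30) = (157 + D)/(30 + D))
(z(1414) + 2089529) + I = ((157 + 1414)/(30 + 1414) + 2089529) + 483370 = (1571/1444 + 2089529) + 483370 = 3017281447/1444 + 483370 = 3715267727/1444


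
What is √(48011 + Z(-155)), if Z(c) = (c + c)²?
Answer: 11*√1191 ≈ 379.62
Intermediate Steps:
Z(c) = 4*c² (Z(c) = (2*c)² = 4*c²)
√(48011 + Z(-155)) = √(48011 + 4*(-155)²) = √(48011 + 4*24025) = √(48011 + 96100) = √144111 = 11*√1191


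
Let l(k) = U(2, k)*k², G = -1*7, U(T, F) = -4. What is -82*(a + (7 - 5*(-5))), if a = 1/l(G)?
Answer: -257111/98 ≈ -2623.6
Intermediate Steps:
G = -7
l(k) = -4*k²
a = -1/196 (a = 1/(-4*(-7)²) = 1/(-4*49) = 1/(-196) = -1/196 ≈ -0.0051020)
-82*(a + (7 - 5*(-5))) = -82*(-1/196 + (7 - 5*(-5))) = -82*(-1/196 + (7 + 25)) = -82*(-1/196 + 32) = -82*6271/196 = -257111/98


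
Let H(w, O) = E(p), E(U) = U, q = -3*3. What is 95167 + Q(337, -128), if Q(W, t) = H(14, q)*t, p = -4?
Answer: 95679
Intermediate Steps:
q = -9
H(w, O) = -4
Q(W, t) = -4*t
95167 + Q(337, -128) = 95167 - 4*(-128) = 95167 + 512 = 95679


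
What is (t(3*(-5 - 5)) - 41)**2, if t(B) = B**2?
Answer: 737881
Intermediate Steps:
(t(3*(-5 - 5)) - 41)**2 = ((3*(-5 - 5))**2 - 41)**2 = ((3*(-10))**2 - 41)**2 = ((-30)**2 - 41)**2 = (900 - 41)**2 = 859**2 = 737881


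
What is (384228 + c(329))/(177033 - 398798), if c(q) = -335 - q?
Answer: -383564/221765 ≈ -1.7296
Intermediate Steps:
(384228 + c(329))/(177033 - 398798) = (384228 + (-335 - 1*329))/(177033 - 398798) = (384228 + (-335 - 329))/(-221765) = (384228 - 664)*(-1/221765) = 383564*(-1/221765) = -383564/221765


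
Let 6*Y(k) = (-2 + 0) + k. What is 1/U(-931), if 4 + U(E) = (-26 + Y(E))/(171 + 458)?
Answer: -1258/5395 ≈ -0.23318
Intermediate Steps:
Y(k) = -1/3 + k/6 (Y(k) = ((-2 + 0) + k)/6 = (-2 + k)/6 = -1/3 + k/6)
U(E) = -7627/1887 + E/3774 (U(E) = -4 + (-26 + (-1/3 + E/6))/(171 + 458) = -4 + (-79/3 + E/6)/629 = -4 + (-79/3 + E/6)*(1/629) = -4 + (-79/1887 + E/3774) = -7627/1887 + E/3774)
1/U(-931) = 1/(-7627/1887 + (1/3774)*(-931)) = 1/(-7627/1887 - 931/3774) = 1/(-5395/1258) = -1258/5395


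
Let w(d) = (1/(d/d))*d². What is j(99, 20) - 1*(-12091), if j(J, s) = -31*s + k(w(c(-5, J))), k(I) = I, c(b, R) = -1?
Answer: 11472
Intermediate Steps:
w(d) = d² (w(d) = (1/1)*d² = (1*1)*d² = 1*d² = d²)
j(J, s) = 1 - 31*s (j(J, s) = -31*s + (-1)² = -31*s + 1 = 1 - 31*s)
j(99, 20) - 1*(-12091) = (1 - 31*20) - 1*(-12091) = (1 - 620) + 12091 = -619 + 12091 = 11472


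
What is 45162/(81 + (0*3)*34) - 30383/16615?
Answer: 83100623/149535 ≈ 555.73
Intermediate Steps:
45162/(81 + (0*3)*34) - 30383/16615 = 45162/(81 + 0*34) - 30383*1/16615 = 45162/(81 + 0) - 30383/16615 = 45162/81 - 30383/16615 = 45162*(1/81) - 30383/16615 = 5018/9 - 30383/16615 = 83100623/149535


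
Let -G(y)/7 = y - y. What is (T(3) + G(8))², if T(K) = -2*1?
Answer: 4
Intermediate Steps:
T(K) = -2
G(y) = 0 (G(y) = -7*(y - y) = -7*0 = 0)
(T(3) + G(8))² = (-2 + 0)² = (-2)² = 4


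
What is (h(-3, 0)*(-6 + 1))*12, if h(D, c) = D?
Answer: 180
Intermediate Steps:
(h(-3, 0)*(-6 + 1))*12 = -3*(-6 + 1)*12 = -3*(-5)*12 = 15*12 = 180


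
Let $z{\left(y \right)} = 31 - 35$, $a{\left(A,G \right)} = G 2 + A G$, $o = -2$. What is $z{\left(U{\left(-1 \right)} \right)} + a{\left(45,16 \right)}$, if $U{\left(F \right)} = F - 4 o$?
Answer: $748$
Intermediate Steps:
$U{\left(F \right)} = 8 + F$ ($U{\left(F \right)} = F - -8 = F + 8 = 8 + F$)
$a{\left(A,G \right)} = 2 G + A G$
$z{\left(y \right)} = -4$ ($z{\left(y \right)} = 31 - 35 = -4$)
$z{\left(U{\left(-1 \right)} \right)} + a{\left(45,16 \right)} = -4 + 16 \left(2 + 45\right) = -4 + 16 \cdot 47 = -4 + 752 = 748$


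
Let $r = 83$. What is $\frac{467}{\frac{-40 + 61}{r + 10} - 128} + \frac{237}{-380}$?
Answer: $- \frac{6440017}{1505180} \approx -4.2786$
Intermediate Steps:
$\frac{467}{\frac{-40 + 61}{r + 10} - 128} + \frac{237}{-380} = \frac{467}{\frac{-40 + 61}{83 + 10} - 128} + \frac{237}{-380} = \frac{467}{\frac{21}{93} - 128} + 237 \left(- \frac{1}{380}\right) = \frac{467}{21 \cdot \frac{1}{93} - 128} - \frac{237}{380} = \frac{467}{\frac{7}{31} - 128} - \frac{237}{380} = \frac{467}{- \frac{3961}{31}} - \frac{237}{380} = 467 \left(- \frac{31}{3961}\right) - \frac{237}{380} = - \frac{14477}{3961} - \frac{237}{380} = - \frac{6440017}{1505180}$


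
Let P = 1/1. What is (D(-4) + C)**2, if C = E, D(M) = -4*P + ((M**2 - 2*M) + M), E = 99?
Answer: 13225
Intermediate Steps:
P = 1
D(M) = -4 + M**2 - M (D(M) = -4*1 + ((M**2 - 2*M) + M) = -4 + (M**2 - M) = -4 + M**2 - M)
C = 99
(D(-4) + C)**2 = ((-4 + (-4)**2 - 1*(-4)) + 99)**2 = ((-4 + 16 + 4) + 99)**2 = (16 + 99)**2 = 115**2 = 13225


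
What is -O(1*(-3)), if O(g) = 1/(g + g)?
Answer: 1/6 ≈ 0.16667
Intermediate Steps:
O(g) = 1/(2*g)
-O(1*(-3)) = -1/(2*(1*(-3))) = -1/(2*(-3)) = -(-1)/(2*3) = -1*(-1/6) = 1/6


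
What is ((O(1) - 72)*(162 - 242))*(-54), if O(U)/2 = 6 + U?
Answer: -250560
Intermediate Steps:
O(U) = 12 + 2*U (O(U) = 2*(6 + U) = 12 + 2*U)
((O(1) - 72)*(162 - 242))*(-54) = (((12 + 2*1) - 72)*(162 - 242))*(-54) = (((12 + 2) - 72)*(-80))*(-54) = ((14 - 72)*(-80))*(-54) = -58*(-80)*(-54) = 4640*(-54) = -250560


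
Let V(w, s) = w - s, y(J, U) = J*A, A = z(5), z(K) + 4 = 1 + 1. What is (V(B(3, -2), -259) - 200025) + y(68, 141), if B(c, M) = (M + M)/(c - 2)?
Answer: -199906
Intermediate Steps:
z(K) = -2 (z(K) = -4 + (1 + 1) = -4 + 2 = -2)
A = -2
B(c, M) = 2*M/(-2 + c) (B(c, M) = (2*M)/(-2 + c) = 2*M/(-2 + c))
y(J, U) = -2*J (y(J, U) = J*(-2) = -2*J)
(V(B(3, -2), -259) - 200025) + y(68, 141) = ((2*(-2)/(-2 + 3) - 1*(-259)) - 200025) - 2*68 = ((2*(-2)/1 + 259) - 200025) - 136 = ((2*(-2)*1 + 259) - 200025) - 136 = ((-4 + 259) - 200025) - 136 = (255 - 200025) - 136 = -199770 - 136 = -199906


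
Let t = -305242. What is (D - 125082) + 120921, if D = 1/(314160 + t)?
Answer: -37107797/8918 ≈ -4161.0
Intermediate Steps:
D = 1/8918 (D = 1/(314160 - 305242) = 1/8918 ≈ 0.00011213)
(D - 125082) + 120921 = (1/8918 - 125082) + 120921 = -1115481275/8918 + 120921 = -37107797/8918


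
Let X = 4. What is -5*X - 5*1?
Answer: -25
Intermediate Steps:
-5*X - 5*1 = -5*4 - 5*1 = -20 - 5 = -25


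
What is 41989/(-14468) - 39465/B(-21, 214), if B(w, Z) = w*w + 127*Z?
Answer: -1730673811/399591692 ≈ -4.3311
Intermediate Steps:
B(w, Z) = w² + 127*Z
41989/(-14468) - 39465/B(-21, 214) = 41989/(-14468) - 39465/((-21)² + 127*214) = 41989*(-1/14468) - 39465/(441 + 27178) = -41989/14468 - 39465/27619 = -1730673811/399591692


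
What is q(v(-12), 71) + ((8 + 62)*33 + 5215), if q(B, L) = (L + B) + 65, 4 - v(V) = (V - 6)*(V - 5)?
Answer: 7359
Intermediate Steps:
v(V) = 4 - (-6 + V)*(-5 + V) (v(V) = 4 - (V - 6)*(V - 5) = 4 - (-6 + V)*(-5 + V))
q(B, L) = 65 + B + L (q(B, L) = (B + L) + 65 = 65 + B + L)
q(v(-12), 71) + ((8 + 62)*33 + 5215) = (65 + (-26 - 1*(-12)² + 11*(-12)) + 71) + ((8 + 62)*33 + 5215) = (65 + (-26 - 1*144 - 132) + 71) + (70*33 + 5215) = (65 + (-26 - 144 - 132) + 71) + (2310 + 5215) = (65 - 302 + 71) + 7525 = -166 + 7525 = 7359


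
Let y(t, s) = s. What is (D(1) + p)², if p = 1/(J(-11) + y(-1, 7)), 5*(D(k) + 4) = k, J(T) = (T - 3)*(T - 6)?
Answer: 34596/2401 ≈ 14.409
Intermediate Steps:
J(T) = (-6 + T)*(-3 + T) (J(T) = (-3 + T)*(-6 + T) = (-6 + T)*(-3 + T))
D(k) = -4 + k/5
p = 1/245 (p = 1/((18 + (-11)² - 9*(-11)) + 7) = 1/((18 + 121 + 99) + 7) = 1/(238 + 7) = 1/245 ≈ 0.0040816)
(D(1) + p)² = ((-4 + (⅕)*1) + 1/245)² = ((-4 + ⅕) + 1/245)² = (-19/5 + 1/245)² = (-186/49)² = 34596/2401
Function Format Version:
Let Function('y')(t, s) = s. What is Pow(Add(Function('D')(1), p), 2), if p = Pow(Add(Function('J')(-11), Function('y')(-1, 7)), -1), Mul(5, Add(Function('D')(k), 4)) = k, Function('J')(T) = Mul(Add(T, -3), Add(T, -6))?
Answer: Rational(34596, 2401) ≈ 14.409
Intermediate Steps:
Function('J')(T) = Mul(Add(-6, T), Add(-3, T)) (Function('J')(T) = Mul(Add(-3, T), Add(-6, T)) = Mul(Add(-6, T), Add(-3, T)))
Function('D')(k) = Add(-4, Mul(Rational(1, 5), k))
p = Rational(1, 245) (p = Pow(Add(Add(18, Pow(-11, 2), Mul(-9, -11)), 7), -1) = Pow(Add(Add(18, 121, 99), 7), -1) = Pow(Add(238, 7), -1) = Pow(245, -1) = Rational(1, 245) ≈ 0.0040816)
Pow(Add(Function('D')(1), p), 2) = Pow(Add(Add(-4, Mul(Rational(1, 5), 1)), Rational(1, 245)), 2) = Pow(Add(Add(-4, Rational(1, 5)), Rational(1, 245)), 2) = Pow(Add(Rational(-19, 5), Rational(1, 245)), 2) = Pow(Rational(-186, 49), 2) = Rational(34596, 2401)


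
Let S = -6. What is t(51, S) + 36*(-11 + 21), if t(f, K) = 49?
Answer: 409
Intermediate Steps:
t(51, S) + 36*(-11 + 21) = 49 + 36*(-11 + 21) = 49 + 36*10 = 49 + 360 = 409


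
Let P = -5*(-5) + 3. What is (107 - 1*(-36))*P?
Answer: 4004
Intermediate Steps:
P = 28 (P = 25 + 3 = 28)
(107 - 1*(-36))*P = (107 - 1*(-36))*28 = (107 + 36)*28 = 143*28 = 4004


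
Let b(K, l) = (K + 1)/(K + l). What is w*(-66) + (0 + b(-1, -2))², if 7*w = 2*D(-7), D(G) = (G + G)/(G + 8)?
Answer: 264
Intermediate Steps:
b(K, l) = (1 + K)/(K + l)
D(G) = 2*G/(8 + G) (D(G) = (2*G)/(8 + G) = 2*G/(8 + G))
w = -4 (w = (2*(2*(-7)/(8 - 7)))/7 = (2*(2*(-7)/1))/7 = (2*(2*(-7)*1))/7 = (2*(-14))/7 = (⅐)*(-28) = -4)
w*(-66) + (0 + b(-1, -2))² = -4*(-66) + (0 + (1 - 1)/(-1 - 2))² = 264 + (0 + 0/(-3))² = 264 + (0 - ⅓*0)² = 264 + (0 + 0)² = 264 + 0² = 264 + 0 = 264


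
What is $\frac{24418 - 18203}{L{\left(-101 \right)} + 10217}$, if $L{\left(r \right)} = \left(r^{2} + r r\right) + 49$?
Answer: $\frac{565}{2788} \approx 0.20265$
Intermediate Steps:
$L{\left(r \right)} = 49 + 2 r^{2}$ ($L{\left(r \right)} = \left(r^{2} + r^{2}\right) + 49 = 2 r^{2} + 49 = 49 + 2 r^{2}$)
$\frac{24418 - 18203}{L{\left(-101 \right)} + 10217} = \frac{24418 - 18203}{\left(49 + 2 \left(-101\right)^{2}\right) + 10217} = \frac{6215}{\left(49 + 2 \cdot 10201\right) + 10217} = \frac{6215}{\left(49 + 20402\right) + 10217} = \frac{6215}{20451 + 10217} = \frac{6215}{30668} = 6215 \cdot \frac{1}{30668} = \frac{565}{2788}$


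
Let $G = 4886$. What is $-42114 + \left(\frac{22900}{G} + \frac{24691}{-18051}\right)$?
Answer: $- \frac{1857021781765}{44098593} \approx -42111.0$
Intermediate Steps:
$-42114 + \left(\frac{22900}{G} + \frac{24691}{-18051}\right) = -42114 + \left(\frac{22900}{4886} + \frac{24691}{-18051}\right) = -42114 + \left(22900 \cdot \frac{1}{4886} + 24691 \left(- \frac{1}{18051}\right)\right) = -42114 + \left(\frac{11450}{2443} - \frac{24691}{18051}\right) = -42114 + \frac{146363837}{44098593} = - \frac{1857021781765}{44098593}$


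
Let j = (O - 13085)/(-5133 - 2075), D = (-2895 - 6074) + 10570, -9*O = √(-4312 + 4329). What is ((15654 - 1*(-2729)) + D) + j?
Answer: 144057757/7208 + √17/64872 ≈ 19986.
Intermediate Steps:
O = -√17/9 (O = -√(-4312 + 4329)/9 = -√17/9 ≈ -0.45812)
D = 1601 (D = -8969 + 10570 = 1601)
j = 13085/7208 + √17/64872 (j = (-√17/9 - 13085)/(-5133 - 2075) = (-13085 - √17/9)/(-7208) = (-13085 - √17/9)*(-1/7208) = 13085/7208 + √17/64872 ≈ 1.8154)
((15654 - 1*(-2729)) + D) + j = ((15654 - 1*(-2729)) + 1601) + (13085/7208 + √17/64872) = ((15654 + 2729) + 1601) + (13085/7208 + √17/64872) = (18383 + 1601) + (13085/7208 + √17/64872) = 19984 + (13085/7208 + √17/64872) = 144057757/7208 + √17/64872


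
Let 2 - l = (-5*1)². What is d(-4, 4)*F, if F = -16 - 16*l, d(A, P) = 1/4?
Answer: 88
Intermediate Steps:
l = -23 (l = 2 - (-5*1)² = 2 - 1*(-5)² = 2 - 1*25 = 2 - 25 = -23)
d(A, P) = ¼
F = 352 (F = -16 - 16*(-23) = -16 + 368 = 352)
d(-4, 4)*F = (¼)*352 = 88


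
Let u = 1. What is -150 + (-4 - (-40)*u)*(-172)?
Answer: -6342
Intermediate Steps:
-150 + (-4 - (-40)*u)*(-172) = -150 + (-4 - (-40))*(-172) = -150 + (-4 - 8*(-5))*(-172) = -150 + (-4 + 40)*(-172) = -150 + 36*(-172) = -150 - 6192 = -6342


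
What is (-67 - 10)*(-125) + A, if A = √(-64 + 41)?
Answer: 9625 + I*√23 ≈ 9625.0 + 4.7958*I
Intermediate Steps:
A = I*√23 (A = √(-23) = I*√23 ≈ 4.7958*I)
(-67 - 10)*(-125) + A = (-67 - 10)*(-125) + I*√23 = -77*(-125) + I*√23 = 9625 + I*√23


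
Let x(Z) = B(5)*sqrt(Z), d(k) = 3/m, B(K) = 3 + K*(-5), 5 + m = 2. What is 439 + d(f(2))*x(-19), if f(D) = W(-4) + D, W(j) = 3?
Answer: 439 + 22*I*sqrt(19) ≈ 439.0 + 95.896*I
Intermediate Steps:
m = -3 (m = -5 + 2 = -3)
f(D) = 3 + D
B(K) = 3 - 5*K
d(k) = -1 (d(k) = 3/(-3) = 3*(-1/3) = -1)
x(Z) = -22*sqrt(Z) (x(Z) = (3 - 5*5)*sqrt(Z) = (3 - 25)*sqrt(Z) = -22*sqrt(Z))
439 + d(f(2))*x(-19) = 439 - (-22)*sqrt(-19) = 439 - (-22)*I*sqrt(19) = 439 + 22*I*sqrt(19)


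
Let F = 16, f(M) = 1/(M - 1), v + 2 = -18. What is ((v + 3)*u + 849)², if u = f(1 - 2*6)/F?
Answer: 26577150625/36864 ≈ 7.2095e+5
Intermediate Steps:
v = -20 (v = -2 - 18 = -20)
f(M) = 1/(-1 + M)
u = -1/192 (u = 1/((-1 + (1 - 2*6))*16) = (1/16)/(-1 + (1 - 12)) = (1/16)/(-1 - 11) = (1/16)/(-12) = -1/12*1/16 = -1/192 ≈ -0.0052083)
((v + 3)*u + 849)² = ((-20 + 3)*(-1/192) + 849)² = (-17*(-1/192) + 849)² = (17/192 + 849)² = (163025/192)² = 26577150625/36864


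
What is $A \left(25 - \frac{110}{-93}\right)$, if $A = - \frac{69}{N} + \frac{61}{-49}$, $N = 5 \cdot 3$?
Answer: $- \frac{697384}{4557} \approx -153.04$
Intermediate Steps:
$N = 15$
$A = - \frac{1432}{245}$ ($A = - \frac{69}{15} + \frac{61}{-49} = \left(-69\right) \frac{1}{15} + 61 \left(- \frac{1}{49}\right) = - \frac{23}{5} - \frac{61}{49} = - \frac{1432}{245} \approx -5.8449$)
$A \left(25 - \frac{110}{-93}\right) = - \frac{1432 \left(25 - \frac{110}{-93}\right)}{245} = - \frac{1432 \left(25 - - \frac{110}{93}\right)}{245} = - \frac{1432 \left(25 + \frac{110}{93}\right)}{245} = \left(- \frac{1432}{245}\right) \frac{2435}{93} = - \frac{697384}{4557}$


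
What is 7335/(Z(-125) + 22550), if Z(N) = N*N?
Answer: 489/2545 ≈ 0.19214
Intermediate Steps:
Z(N) = N²
7335/(Z(-125) + 22550) = 7335/((-125)² + 22550) = 7335/(15625 + 22550) = 7335/38175 = 7335*(1/38175) = 489/2545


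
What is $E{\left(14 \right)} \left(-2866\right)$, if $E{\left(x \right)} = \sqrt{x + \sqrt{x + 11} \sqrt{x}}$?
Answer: $- 2866 \sqrt{14 + 5 \sqrt{14}} \approx -16391.0$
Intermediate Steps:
$E{\left(x \right)} = \sqrt{x + \sqrt{x} \sqrt{11 + x}}$ ($E{\left(x \right)} = \sqrt{x + \sqrt{11 + x} \sqrt{x}} = \sqrt{x + \sqrt{x} \sqrt{11 + x}}$)
$E{\left(14 \right)} \left(-2866\right) = \sqrt{14 + \sqrt{14} \sqrt{11 + 14}} \left(-2866\right) = \sqrt{14 + \sqrt{14} \sqrt{25}} \left(-2866\right) = \sqrt{14 + \sqrt{14} \cdot 5} \left(-2866\right) = \sqrt{14 + 5 \sqrt{14}} \left(-2866\right) = - 2866 \sqrt{14 + 5 \sqrt{14}}$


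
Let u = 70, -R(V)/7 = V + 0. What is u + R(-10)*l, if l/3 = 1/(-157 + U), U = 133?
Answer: 245/4 ≈ 61.250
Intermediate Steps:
R(V) = -7*V (R(V) = -7*(V + 0) = -7*V)
l = -1/8 (l = 3/(-157 + 133) = 3/(-24) = 3*(-1/24) = -1/8 ≈ -0.12500)
u + R(-10)*l = 70 - 7*(-10)*(-1/8) = 70 + 70*(-1/8) = 70 - 35/4 = 245/4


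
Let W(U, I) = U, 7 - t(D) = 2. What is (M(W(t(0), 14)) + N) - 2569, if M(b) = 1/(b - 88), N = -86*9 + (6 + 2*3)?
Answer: -276474/83 ≈ -3331.0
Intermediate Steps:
t(D) = 5 (t(D) = 7 - 1*2 = 7 - 2 = 5)
N = -762 (N = -774 + (6 + 6) = -774 + 12 = -762)
M(b) = 1/(-88 + b)
(M(W(t(0), 14)) + N) - 2569 = (1/(-88 + 5) - 762) - 2569 = (1/(-83) - 762) - 2569 = (-1/83 - 762) - 2569 = -63247/83 - 2569 = -276474/83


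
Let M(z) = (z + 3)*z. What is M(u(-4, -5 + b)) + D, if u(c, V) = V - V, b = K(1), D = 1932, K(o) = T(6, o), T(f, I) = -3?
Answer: 1932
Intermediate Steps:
K(o) = -3
b = -3
u(c, V) = 0
M(z) = z*(3 + z) (M(z) = (3 + z)*z = z*(3 + z))
M(u(-4, -5 + b)) + D = 0*(3 + 0) + 1932 = 0*3 + 1932 = 0 + 1932 = 1932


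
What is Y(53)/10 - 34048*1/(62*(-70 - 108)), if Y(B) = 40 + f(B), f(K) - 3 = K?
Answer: 174992/13795 ≈ 12.685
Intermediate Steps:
f(K) = 3 + K
Y(B) = 43 + B (Y(B) = 40 + (3 + B) = 43 + B)
Y(53)/10 - 34048*1/(62*(-70 - 108)) = (43 + 53)/10 - 34048*1/(62*(-70 - 108)) = 96*(1/10) - 34048/(62*(-178)) = 48/5 - 34048/(-11036) = 48/5 - 34048*(-1/11036) = 48/5 + 8512/2759 = 174992/13795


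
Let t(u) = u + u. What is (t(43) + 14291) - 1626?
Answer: 12751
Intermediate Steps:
t(u) = 2*u
(t(43) + 14291) - 1626 = (2*43 + 14291) - 1626 = (86 + 14291) - 1626 = 14377 - 1626 = 12751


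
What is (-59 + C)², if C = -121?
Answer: 32400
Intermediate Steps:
(-59 + C)² = (-59 - 121)² = (-180)² = 32400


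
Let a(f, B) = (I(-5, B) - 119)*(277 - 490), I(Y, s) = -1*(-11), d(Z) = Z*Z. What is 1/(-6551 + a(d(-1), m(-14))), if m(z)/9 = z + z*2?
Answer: 1/16453 ≈ 6.0779e-5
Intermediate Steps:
d(Z) = Z**2
m(z) = 27*z (m(z) = 9*(z + z*2) = 9*(z + 2*z) = 9*(3*z) = 27*z)
I(Y, s) = 11
a(f, B) = 23004 (a(f, B) = (11 - 119)*(277 - 490) = -108*(-213) = 23004)
1/(-6551 + a(d(-1), m(-14))) = 1/(-6551 + 23004) = 1/16453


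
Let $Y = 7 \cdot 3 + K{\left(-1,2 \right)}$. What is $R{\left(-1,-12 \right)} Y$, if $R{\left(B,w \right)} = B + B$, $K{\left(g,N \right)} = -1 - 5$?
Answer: $-30$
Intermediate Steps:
$K{\left(g,N \right)} = -6$ ($K{\left(g,N \right)} = -1 - 5 = -6$)
$Y = 15$ ($Y = 7 \cdot 3 - 6 = 21 - 6 = 15$)
$R{\left(B,w \right)} = 2 B$
$R{\left(-1,-12 \right)} Y = 2 \left(-1\right) 15 = \left(-2\right) 15 = -30$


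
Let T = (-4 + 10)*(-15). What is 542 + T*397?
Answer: -35188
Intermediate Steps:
T = -90 (T = 6*(-15) = -90)
542 + T*397 = 542 - 90*397 = 542 - 35730 = -35188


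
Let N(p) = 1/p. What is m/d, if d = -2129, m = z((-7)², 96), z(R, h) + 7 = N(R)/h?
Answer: 32927/10014816 ≈ 0.0032878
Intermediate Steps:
z(R, h) = -7 + 1/(R*h)
m = -32927/4704 (m = -7 + 1/((-7)²*96) = -7 + (1/96)/49 = -7 + (1/49)*(1/96) = -7 + 1/4704 = -32927/4704 ≈ -6.9998)
m/d = -32927/4704/(-2129) = -32927/4704*(-1/2129) = 32927/10014816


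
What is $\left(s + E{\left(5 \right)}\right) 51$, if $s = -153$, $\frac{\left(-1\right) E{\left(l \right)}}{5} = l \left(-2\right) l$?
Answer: $4947$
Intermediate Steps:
$E{\left(l \right)} = 10 l^{2}$ ($E{\left(l \right)} = - 5 l \left(-2\right) l = - 5 - 2 l l = - 5 \left(- 2 l^{2}\right) = 10 l^{2}$)
$\left(s + E{\left(5 \right)}\right) 51 = \left(-153 + 10 \cdot 5^{2}\right) 51 = \left(-153 + 10 \cdot 25\right) 51 = \left(-153 + 250\right) 51 = 97 \cdot 51 = 4947$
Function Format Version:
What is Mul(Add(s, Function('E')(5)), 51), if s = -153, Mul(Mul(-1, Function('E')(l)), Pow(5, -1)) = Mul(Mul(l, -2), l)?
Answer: 4947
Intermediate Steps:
Function('E')(l) = Mul(10, Pow(l, 2)) (Function('E')(l) = Mul(-5, Mul(Mul(l, -2), l)) = Mul(-5, Mul(Mul(-2, l), l)) = Mul(-5, Mul(-2, Pow(l, 2))) = Mul(10, Pow(l, 2)))
Mul(Add(s, Function('E')(5)), 51) = Mul(Add(-153, Mul(10, Pow(5, 2))), 51) = Mul(Add(-153, Mul(10, 25)), 51) = Mul(Add(-153, 250), 51) = Mul(97, 51) = 4947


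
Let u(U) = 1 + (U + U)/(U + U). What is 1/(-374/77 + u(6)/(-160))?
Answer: -560/2727 ≈ -0.20535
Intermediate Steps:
u(U) = 2 (u(U) = 1 + (2*U)/((2*U)) = 1 + (2*U)*(1/(2*U)) = 1 + 1 = 2)
1/(-374/77 + u(6)/(-160)) = 1/(-374/77 + 2/(-160)) = 1/(-374*1/77 + 2*(-1/160)) = 1/(-34/7 - 1/80) = 1/(-2727/560) = -560/2727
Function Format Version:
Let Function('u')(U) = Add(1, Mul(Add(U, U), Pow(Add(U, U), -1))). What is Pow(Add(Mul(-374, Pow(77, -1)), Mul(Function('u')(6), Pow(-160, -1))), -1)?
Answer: Rational(-560, 2727) ≈ -0.20535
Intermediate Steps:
Function('u')(U) = 2 (Function('u')(U) = Add(1, Mul(Mul(2, U), Pow(Mul(2, U), -1))) = Add(1, Mul(Mul(2, U), Mul(Rational(1, 2), Pow(U, -1)))) = Add(1, 1) = 2)
Pow(Add(Mul(-374, Pow(77, -1)), Mul(Function('u')(6), Pow(-160, -1))), -1) = Pow(Add(Mul(-374, Pow(77, -1)), Mul(2, Pow(-160, -1))), -1) = Pow(Add(Mul(-374, Rational(1, 77)), Mul(2, Rational(-1, 160))), -1) = Pow(Add(Rational(-34, 7), Rational(-1, 80)), -1) = Pow(Rational(-2727, 560), -1) = Rational(-560, 2727)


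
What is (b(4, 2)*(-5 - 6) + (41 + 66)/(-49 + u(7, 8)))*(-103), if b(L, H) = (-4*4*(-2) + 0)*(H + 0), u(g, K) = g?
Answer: 3056525/42 ≈ 72774.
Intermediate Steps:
b(L, H) = 32*H (b(L, H) = (-16*(-2) + 0)*H = (32 + 0)*H = 32*H)
(b(4, 2)*(-5 - 6) + (41 + 66)/(-49 + u(7, 8)))*(-103) = ((32*2)*(-5 - 6) + (41 + 66)/(-49 + 7))*(-103) = (64*(-11) + 107/(-42))*(-103) = (-704 + 107*(-1/42))*(-103) = (-704 - 107/42)*(-103) = -29675/42*(-103) = 3056525/42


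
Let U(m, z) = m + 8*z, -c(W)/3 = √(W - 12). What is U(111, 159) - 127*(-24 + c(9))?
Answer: 4431 + 381*I*√3 ≈ 4431.0 + 659.91*I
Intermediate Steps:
c(W) = -3*√(-12 + W) (c(W) = -3*√(W - 12) = -3*√(-12 + W))
U(111, 159) - 127*(-24 + c(9)) = (111 + 8*159) - 127*(-24 - 3*√(-12 + 9)) = (111 + 1272) - 127*(-24 - 3*I*√3) = 1383 - 127*(-24 - 3*I*√3) = 1383 - (-3048 - 381*I*√3) = 1383 + (3048 + 381*I*√3) = 4431 + 381*I*√3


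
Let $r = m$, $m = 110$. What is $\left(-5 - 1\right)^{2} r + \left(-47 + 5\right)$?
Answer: $3918$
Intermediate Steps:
$r = 110$
$\left(-5 - 1\right)^{2} r + \left(-47 + 5\right) = \left(-5 - 1\right)^{2} \cdot 110 + \left(-47 + 5\right) = \left(-6\right)^{2} \cdot 110 - 42 = 36 \cdot 110 - 42 = 3960 - 42 = 3918$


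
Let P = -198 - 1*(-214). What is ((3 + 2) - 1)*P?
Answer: 64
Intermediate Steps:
P = 16 (P = -198 + 214 = 16)
((3 + 2) - 1)*P = ((3 + 2) - 1)*16 = (5 - 1)*16 = 4*16 = 64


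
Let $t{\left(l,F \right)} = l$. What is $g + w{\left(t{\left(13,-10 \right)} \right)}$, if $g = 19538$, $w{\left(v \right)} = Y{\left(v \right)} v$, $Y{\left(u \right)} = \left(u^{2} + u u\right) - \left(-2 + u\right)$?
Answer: $23789$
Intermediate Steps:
$Y{\left(u \right)} = 2 - u + 2 u^{2}$ ($Y{\left(u \right)} = \left(u^{2} + u^{2}\right) - \left(-2 + u\right) = 2 u^{2} - \left(-2 + u\right) = 2 - u + 2 u^{2}$)
$w{\left(v \right)} = v \left(2 - v + 2 v^{2}\right)$ ($w{\left(v \right)} = \left(2 - v + 2 v^{2}\right) v = v \left(2 - v + 2 v^{2}\right)$)
$g + w{\left(t{\left(13,-10 \right)} \right)} = 19538 + 13 \left(2 - 13 + 2 \cdot 13^{2}\right) = 19538 + 13 \left(2 - 13 + 2 \cdot 169\right) = 19538 + 13 \left(2 - 13 + 338\right) = 19538 + 13 \cdot 327 = 19538 + 4251 = 23789$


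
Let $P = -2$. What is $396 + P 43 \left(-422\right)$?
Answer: $36688$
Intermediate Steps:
$396 + P 43 \left(-422\right) = 396 + \left(-2\right) 43 \left(-422\right) = 396 - -36292 = 396 + 36292 = 36688$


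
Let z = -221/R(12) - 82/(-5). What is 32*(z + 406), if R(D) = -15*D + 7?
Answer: 11727392/865 ≈ 13558.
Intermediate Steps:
R(D) = 7 - 15*D
z = 15291/865 (z = -221/(7 - 15*12) - 82/(-5) = -221/(7 - 180) - 82*(-1/5) = -221/(-173) + 82/5 = -221*(-1/173) + 82/5 = 221/173 + 82/5 = 15291/865 ≈ 17.677)
32*(z + 406) = 32*(15291/865 + 406) = 32*(366481/865) = 11727392/865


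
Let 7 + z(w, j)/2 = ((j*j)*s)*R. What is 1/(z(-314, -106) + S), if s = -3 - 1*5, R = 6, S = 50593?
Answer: -1/1028077 ≈ -9.7269e-7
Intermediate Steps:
s = -8 (s = -3 - 5 = -8)
z(w, j) = -14 - 96*j² (z(w, j) = -14 + 2*(((j*j)*(-8))*6) = -14 + 2*((j²*(-8))*6) = -14 + 2*(-8*j²*6) = -14 + 2*(-48*j²) = -14 - 96*j²)
1/(z(-314, -106) + S) = 1/((-14 - 96*(-106)²) + 50593) = 1/((-14 - 96*11236) + 50593) = 1/((-14 - 1078656) + 50593) = 1/(-1078670 + 50593) = 1/(-1028077) = -1/1028077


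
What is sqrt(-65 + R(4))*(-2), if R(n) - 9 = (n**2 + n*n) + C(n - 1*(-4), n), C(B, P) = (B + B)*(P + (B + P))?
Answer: -4*sqrt(58) ≈ -30.463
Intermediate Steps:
C(B, P) = 2*B*(B + 2*P) (C(B, P) = (2*B)*(B + 2*P) = 2*B*(B + 2*P))
R(n) = 9 + 2*n**2 + 2*(4 + n)*(4 + 3*n) (R(n) = 9 + ((n**2 + n*n) + 2*(n - 1*(-4))*((n - 1*(-4)) + 2*n)) = 9 + ((n**2 + n**2) + 2*(n + 4)*((n + 4) + 2*n)) = 9 + (2*n**2 + 2*(4 + n)*((4 + n) + 2*n)) = 9 + (2*n**2 + 2*(4 + n)*(4 + 3*n)) = 9 + 2*n**2 + 2*(4 + n)*(4 + 3*n))
sqrt(-65 + R(4))*(-2) = sqrt(-65 + (41 + 8*4**2 + 32*4))*(-2) = sqrt(-65 + (41 + 8*16 + 128))*(-2) = sqrt(-65 + (41 + 128 + 128))*(-2) = sqrt(-65 + 297)*(-2) = sqrt(232)*(-2) = (2*sqrt(58))*(-2) = -4*sqrt(58)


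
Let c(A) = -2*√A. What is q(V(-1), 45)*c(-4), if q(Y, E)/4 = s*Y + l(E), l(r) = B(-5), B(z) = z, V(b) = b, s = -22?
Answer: -272*I ≈ -272.0*I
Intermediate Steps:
l(r) = -5
q(Y, E) = -20 - 88*Y (q(Y, E) = 4*(-22*Y - 5) = 4*(-5 - 22*Y) = -20 - 88*Y)
q(V(-1), 45)*c(-4) = (-20 - 88*(-1))*(-4*I) = (-20 + 88)*(-4*I) = 68*(-4*I) = -272*I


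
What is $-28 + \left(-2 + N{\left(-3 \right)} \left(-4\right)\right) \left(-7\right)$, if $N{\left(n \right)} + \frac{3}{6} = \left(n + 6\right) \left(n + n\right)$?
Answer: $-532$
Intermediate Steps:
$N{\left(n \right)} = - \frac{1}{2} + 2 n \left(6 + n\right)$ ($N{\left(n \right)} = - \frac{1}{2} + \left(n + 6\right) \left(n + n\right) = - \frac{1}{2} + \left(6 + n\right) 2 n = - \frac{1}{2} + 2 n \left(6 + n\right)$)
$-28 + \left(-2 + N{\left(-3 \right)} \left(-4\right)\right) \left(-7\right) = -28 + \left(-2 + \left(- \frac{1}{2} + 2 \left(-3\right)^{2} + 12 \left(-3\right)\right) \left(-4\right)\right) \left(-7\right) = -28 + \left(-2 + \left(- \frac{1}{2} + 2 \cdot 9 - 36\right) \left(-4\right)\right) \left(-7\right) = -28 + \left(-2 + \left(- \frac{1}{2} + 18 - 36\right) \left(-4\right)\right) \left(-7\right) = -28 + \left(-2 - -74\right) \left(-7\right) = -28 + \left(-2 + 74\right) \left(-7\right) = -28 + 72 \left(-7\right) = -28 - 504 = -532$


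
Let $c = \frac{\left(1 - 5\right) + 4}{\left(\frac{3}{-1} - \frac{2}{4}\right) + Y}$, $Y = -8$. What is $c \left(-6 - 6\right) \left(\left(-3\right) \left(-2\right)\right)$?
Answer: $0$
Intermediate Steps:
$c = 0$ ($c = \frac{\left(1 - 5\right) + 4}{\left(\frac{3}{-1} - \frac{2}{4}\right) - 8} = \frac{\left(1 - 5\right) + 4}{\left(3 \left(-1\right) - \frac{1}{2}\right) - 8} = \frac{-4 + 4}{\left(-3 - \frac{1}{2}\right) - 8} = \frac{0}{- \frac{7}{2} - 8} = \frac{0}{- \frac{23}{2}} = 0 \left(- \frac{2}{23}\right) = 0$)
$c \left(-6 - 6\right) \left(\left(-3\right) \left(-2\right)\right) = 0 \left(-6 - 6\right) \left(\left(-3\right) \left(-2\right)\right) = 0 \left(-6 - 6\right) 6 = 0 \left(-12\right) 6 = 0 \cdot 6 = 0$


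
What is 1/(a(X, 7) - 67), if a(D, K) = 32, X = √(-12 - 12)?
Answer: -1/35 ≈ -0.028571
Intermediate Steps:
X = 2*I*√6 (X = √(-24) = 2*I*√6 ≈ 4.899*I)
1/(a(X, 7) - 67) = 1/(32 - 67) = 1/(-35) = -1/35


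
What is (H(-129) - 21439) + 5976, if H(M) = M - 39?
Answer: -15631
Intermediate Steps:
H(M) = -39 + M
(H(-129) - 21439) + 5976 = ((-39 - 129) - 21439) + 5976 = (-168 - 21439) + 5976 = -21607 + 5976 = -15631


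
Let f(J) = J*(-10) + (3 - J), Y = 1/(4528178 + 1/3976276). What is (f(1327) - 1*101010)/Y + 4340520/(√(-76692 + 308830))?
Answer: -520370756383733229/994069 + 2170260*√232138/116069 ≈ -5.2348e+11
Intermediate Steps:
Y = 3976276/18005285505129 (Y = 1/(4528178 + 1/3976276) = 1/(18005285505129/3976276) = 3976276/18005285505129 ≈ 2.2084e-7)
f(J) = 3 - 11*J (f(J) = -10*J + (3 - J) = 3 - 11*J)
(f(1327) - 1*101010)/Y + 4340520/(√(-76692 + 308830)) = ((3 - 11*1327) - 1*101010)/(3976276/18005285505129) + 4340520/(√(-76692 + 308830)) = ((3 - 14597) - 101010)*(18005285505129/3976276) + 4340520/(√232138) = (-14594 - 101010)*(18005285505129/3976276) + 4340520*(√232138/232138) = -115604*18005285505129/3976276 + 2170260*√232138/116069 = -520370756383733229/994069 + 2170260*√232138/116069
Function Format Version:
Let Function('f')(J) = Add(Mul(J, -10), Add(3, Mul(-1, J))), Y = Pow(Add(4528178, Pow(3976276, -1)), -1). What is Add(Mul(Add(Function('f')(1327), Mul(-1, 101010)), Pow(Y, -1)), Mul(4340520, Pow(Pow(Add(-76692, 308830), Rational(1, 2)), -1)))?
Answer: Add(Rational(-520370756383733229, 994069), Mul(Rational(2170260, 116069), Pow(232138, Rational(1, 2)))) ≈ -5.2348e+11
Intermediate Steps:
Y = Rational(3976276, 18005285505129) (Y = Pow(Add(4528178, Rational(1, 3976276)), -1) = Pow(Rational(18005285505129, 3976276), -1) = Rational(3976276, 18005285505129) ≈ 2.2084e-7)
Function('f')(J) = Add(3, Mul(-11, J)) (Function('f')(J) = Add(Mul(-10, J), Add(3, Mul(-1, J))) = Add(3, Mul(-11, J)))
Add(Mul(Add(Function('f')(1327), Mul(-1, 101010)), Pow(Y, -1)), Mul(4340520, Pow(Pow(Add(-76692, 308830), Rational(1, 2)), -1))) = Add(Mul(Add(Add(3, Mul(-11, 1327)), Mul(-1, 101010)), Pow(Rational(3976276, 18005285505129), -1)), Mul(4340520, Pow(Pow(Add(-76692, 308830), Rational(1, 2)), -1))) = Add(Mul(Add(Add(3, -14597), -101010), Rational(18005285505129, 3976276)), Mul(4340520, Pow(Pow(232138, Rational(1, 2)), -1))) = Add(Mul(Add(-14594, -101010), Rational(18005285505129, 3976276)), Mul(4340520, Mul(Rational(1, 232138), Pow(232138, Rational(1, 2))))) = Add(Mul(-115604, Rational(18005285505129, 3976276)), Mul(Rational(2170260, 116069), Pow(232138, Rational(1, 2)))) = Add(Rational(-520370756383733229, 994069), Mul(Rational(2170260, 116069), Pow(232138, Rational(1, 2))))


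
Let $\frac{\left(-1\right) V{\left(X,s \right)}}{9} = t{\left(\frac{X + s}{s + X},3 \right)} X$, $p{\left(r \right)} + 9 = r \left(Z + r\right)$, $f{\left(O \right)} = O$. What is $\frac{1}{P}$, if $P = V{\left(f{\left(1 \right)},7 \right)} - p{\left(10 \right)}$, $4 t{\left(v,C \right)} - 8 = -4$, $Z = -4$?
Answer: $- \frac{1}{60} \approx -0.016667$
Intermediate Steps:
$t{\left(v,C \right)} = 1$ ($t{\left(v,C \right)} = 2 + \frac{1}{4} \left(-4\right) = 2 - 1 = 1$)
$p{\left(r \right)} = -9 + r \left(-4 + r\right)$
$V{\left(X,s \right)} = - 9 X$ ($V{\left(X,s \right)} = - 9 \cdot 1 X = - 9 X$)
$P = -60$ ($P = \left(-9\right) 1 - \left(-9 + 10^{2} - 40\right) = -9 - \left(-9 + 100 - 40\right) = -9 - 51 = -60$)
$\frac{1}{P} = \frac{1}{-60} = - \frac{1}{60}$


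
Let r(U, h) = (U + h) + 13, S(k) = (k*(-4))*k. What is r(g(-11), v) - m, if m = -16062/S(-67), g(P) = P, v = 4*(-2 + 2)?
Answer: 9925/8978 ≈ 1.1055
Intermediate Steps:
S(k) = -4*k² (S(k) = (-4*k)*k = -4*k²)
v = 0 (v = 4*0 = 0)
r(U, h) = 13 + U + h
m = 8031/8978 (m = -16062/((-4*(-67)²)) = -16062/((-4*4489)) = -16062/(-17956) = -16062*(-1/17956) = 8031/8978 ≈ 0.89452)
r(g(-11), v) - m = (13 - 11 + 0) - 1*8031/8978 = 2 - 8031/8978 = 9925/8978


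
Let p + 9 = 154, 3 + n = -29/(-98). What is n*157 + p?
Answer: -27395/98 ≈ -279.54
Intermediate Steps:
n = -265/98 (n = -3 - 29/(-98) = -3 - 29*(-1/98) = -3 + 29/98 = -265/98 ≈ -2.7041)
p = 145 (p = -9 + 154 = 145)
n*157 + p = -265/98*157 + 145 = -41605/98 + 145 = -27395/98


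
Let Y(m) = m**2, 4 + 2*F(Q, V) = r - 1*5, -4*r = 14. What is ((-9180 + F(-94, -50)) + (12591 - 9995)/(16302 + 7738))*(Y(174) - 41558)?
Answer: 622864705707/6010 ≈ 1.0364e+8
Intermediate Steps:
r = -7/2 (r = -1/4*14 = -7/2 ≈ -3.5000)
F(Q, V) = -25/4 (F(Q, V) = -2 + (-7/2 - 1*5)/2 = -2 + (-7/2 - 5)/2 = -2 + (1/2)*(-17/2) = -2 - 17/4 = -25/4)
((-9180 + F(-94, -50)) + (12591 - 9995)/(16302 + 7738))*(Y(174) - 41558) = ((-9180 - 25/4) + (12591 - 9995)/(16302 + 7738))*(174**2 - 41558) = (-36745/4 + 2596/24040)*(30276 - 41558) = (-36745/4 + 2596*(1/24040))*(-11282) = (-36745/4 + 649/6010)*(-11282) = -110417427/12020*(-11282) = 622864705707/6010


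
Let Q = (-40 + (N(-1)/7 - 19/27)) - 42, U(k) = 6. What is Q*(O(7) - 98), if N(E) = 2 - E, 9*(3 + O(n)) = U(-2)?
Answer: 668650/81 ≈ 8254.9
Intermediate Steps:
O(n) = -7/3 (O(n) = -3 + (⅑)*6 = -3 + ⅔ = -7/3)
Q = -15550/189 (Q = (-40 + ((2 - 1*(-1))/7 - 19/27)) - 42 = (-40 + ((2 + 1)*(⅐) - 19*1/27)) - 42 = (-40 + (3*(⅐) - 19/27)) - 42 = (-40 + (3/7 - 19/27)) - 42 = (-40 - 52/189) - 42 = -7612/189 - 42 = -15550/189 ≈ -82.275)
Q*(O(7) - 98) = -15550*(-7/3 - 98)/189 = -15550/189*(-301/3) = 668650/81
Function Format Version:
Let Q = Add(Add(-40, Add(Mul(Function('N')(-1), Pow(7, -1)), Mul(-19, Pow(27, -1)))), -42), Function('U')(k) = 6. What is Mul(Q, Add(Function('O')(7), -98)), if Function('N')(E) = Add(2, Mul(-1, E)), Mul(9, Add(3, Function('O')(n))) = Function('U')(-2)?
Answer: Rational(668650, 81) ≈ 8254.9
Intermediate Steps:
Function('O')(n) = Rational(-7, 3) (Function('O')(n) = Add(-3, Mul(Rational(1, 9), 6)) = Add(-3, Rational(2, 3)) = Rational(-7, 3))
Q = Rational(-15550, 189) (Q = Add(Add(-40, Add(Mul(Add(2, Mul(-1, -1)), Pow(7, -1)), Mul(-19, Pow(27, -1)))), -42) = Add(Add(-40, Add(Mul(Add(2, 1), Rational(1, 7)), Mul(-19, Rational(1, 27)))), -42) = Add(Add(-40, Add(Mul(3, Rational(1, 7)), Rational(-19, 27))), -42) = Add(Add(-40, Add(Rational(3, 7), Rational(-19, 27))), -42) = Add(Add(-40, Rational(-52, 189)), -42) = Add(Rational(-7612, 189), -42) = Rational(-15550, 189) ≈ -82.275)
Mul(Q, Add(Function('O')(7), -98)) = Mul(Rational(-15550, 189), Add(Rational(-7, 3), -98)) = Mul(Rational(-15550, 189), Rational(-301, 3)) = Rational(668650, 81)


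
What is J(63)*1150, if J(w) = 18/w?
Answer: 2300/7 ≈ 328.57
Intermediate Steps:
J(63)*1150 = (18/63)*1150 = (18*(1/63))*1150 = (2/7)*1150 = 2300/7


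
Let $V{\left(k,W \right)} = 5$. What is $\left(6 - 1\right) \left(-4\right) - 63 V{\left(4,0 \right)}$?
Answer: $-335$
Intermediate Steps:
$\left(6 - 1\right) \left(-4\right) - 63 V{\left(4,0 \right)} = \left(6 - 1\right) \left(-4\right) - 315 = 5 \left(-4\right) - 315 = -20 - 315 = -335$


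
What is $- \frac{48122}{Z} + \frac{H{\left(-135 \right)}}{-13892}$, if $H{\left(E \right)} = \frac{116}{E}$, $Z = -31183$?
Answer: $\frac{22563144617}{14620305465} \approx 1.5433$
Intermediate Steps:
$- \frac{48122}{Z} + \frac{H{\left(-135 \right)}}{-13892} = - \frac{48122}{-31183} + \frac{116 \frac{1}{-135}}{-13892} = \left(-48122\right) \left(- \frac{1}{31183}\right) + 116 \left(- \frac{1}{135}\right) \left(- \frac{1}{13892}\right) = \frac{48122}{31183} - - \frac{29}{468855} = \frac{48122}{31183} + \frac{29}{468855} = \frac{22563144617}{14620305465}$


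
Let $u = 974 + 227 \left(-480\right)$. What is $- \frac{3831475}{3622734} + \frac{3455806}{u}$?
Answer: $- \frac{6466605776477}{195602276862} \approx -33.06$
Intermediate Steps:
$u = -107986$ ($u = 974 - 108960 = -107986$)
$- \frac{3831475}{3622734} + \frac{3455806}{u} = - \frac{3831475}{3622734} + \frac{3455806}{-107986} = \left(-3831475\right) \frac{1}{3622734} + 3455806 \left(- \frac{1}{107986}\right) = - \frac{3831475}{3622734} - \frac{1727903}{53993} = - \frac{6466605776477}{195602276862}$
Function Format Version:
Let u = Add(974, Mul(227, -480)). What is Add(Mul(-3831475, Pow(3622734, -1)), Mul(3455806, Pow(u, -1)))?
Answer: Rational(-6466605776477, 195602276862) ≈ -33.060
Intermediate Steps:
u = -107986 (u = Add(974, -108960) = -107986)
Add(Mul(-3831475, Pow(3622734, -1)), Mul(3455806, Pow(u, -1))) = Add(Mul(-3831475, Pow(3622734, -1)), Mul(3455806, Pow(-107986, -1))) = Add(Mul(-3831475, Rational(1, 3622734)), Mul(3455806, Rational(-1, 107986))) = Add(Rational(-3831475, 3622734), Rational(-1727903, 53993)) = Rational(-6466605776477, 195602276862)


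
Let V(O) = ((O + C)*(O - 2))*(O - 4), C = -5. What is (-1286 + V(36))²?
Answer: 1052483364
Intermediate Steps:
V(O) = (-5 + O)*(-4 + O)*(-2 + O) (V(O) = ((O - 5)*(O - 2))*(O - 4) = ((-5 + O)*(-2 + O))*(-4 + O) = (-5 + O)*(-4 + O)*(-2 + O))
(-1286 + V(36))² = (-1286 + (-40 + 36³ - 11*36² + 38*36))² = (-1286 + (-40 + 46656 - 11*1296 + 1368))² = (-1286 + (-40 + 46656 - 14256 + 1368))² = (-1286 + 33728)² = 32442² = 1052483364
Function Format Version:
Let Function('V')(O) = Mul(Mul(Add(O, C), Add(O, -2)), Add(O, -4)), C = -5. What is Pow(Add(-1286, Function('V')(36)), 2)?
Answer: 1052483364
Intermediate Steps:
Function('V')(O) = Mul(Add(-5, O), Add(-4, O), Add(-2, O)) (Function('V')(O) = Mul(Mul(Add(O, -5), Add(O, -2)), Add(O, -4)) = Mul(Mul(Add(-5, O), Add(-2, O)), Add(-4, O)) = Mul(Add(-5, O), Add(-4, O), Add(-2, O)))
Pow(Add(-1286, Function('V')(36)), 2) = Pow(Add(-1286, Add(-40, Pow(36, 3), Mul(-11, Pow(36, 2)), Mul(38, 36))), 2) = Pow(Add(-1286, Add(-40, 46656, Mul(-11, 1296), 1368)), 2) = Pow(Add(-1286, Add(-40, 46656, -14256, 1368)), 2) = Pow(Add(-1286, 33728), 2) = Pow(32442, 2) = 1052483364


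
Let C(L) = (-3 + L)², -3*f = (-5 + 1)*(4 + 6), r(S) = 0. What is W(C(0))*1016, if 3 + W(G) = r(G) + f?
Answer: 31496/3 ≈ 10499.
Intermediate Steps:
f = 40/3 (f = -(-5 + 1)*(4 + 6)/3 = -(-4)*10/3 = -⅓*(-40) = 40/3 ≈ 13.333)
W(G) = 31/3 (W(G) = -3 + (0 + 40/3) = -3 + 40/3 = 31/3)
W(C(0))*1016 = (31/3)*1016 = 31496/3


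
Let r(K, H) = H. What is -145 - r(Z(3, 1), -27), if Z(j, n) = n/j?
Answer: -118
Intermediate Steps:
-145 - r(Z(3, 1), -27) = -145 - 1*(-27) = -145 + 27 = -118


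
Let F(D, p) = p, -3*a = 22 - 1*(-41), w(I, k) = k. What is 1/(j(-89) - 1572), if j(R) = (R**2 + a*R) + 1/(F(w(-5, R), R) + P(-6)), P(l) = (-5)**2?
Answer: 64/525951 ≈ 0.00012168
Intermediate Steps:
P(l) = 25
a = -21 (a = -(22 - 1*(-41))/3 = -(22 + 41)/3 = -1/3*63 = -21)
j(R) = R**2 + 1/(25 + R) - 21*R (j(R) = (R**2 - 21*R) + 1/(R + 25) = (R**2 - 21*R) + 1/(25 + R) = R**2 + 1/(25 + R) - 21*R)
1/(j(-89) - 1572) = 1/((1 + (-89)**3 - 525*(-89) + 4*(-89)**2)/(25 - 89) - 1572) = 1/((1 - 704969 + 46725 + 4*7921)/(-64) - 1572) = 1/(-(1 - 704969 + 46725 + 31684)/64 - 1572) = 1/(-1/64*(-626559) - 1572) = 1/(626559/64 - 1572) = 1/(525951/64) = 64/525951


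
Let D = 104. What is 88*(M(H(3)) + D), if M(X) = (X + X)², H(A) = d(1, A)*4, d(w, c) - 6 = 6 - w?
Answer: 690624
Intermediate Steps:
d(w, c) = 12 - w (d(w, c) = 6 + (6 - w) = 12 - w)
H(A) = 44 (H(A) = (12 - 1*1)*4 = (12 - 1)*4 = 11*4 = 44)
M(X) = 4*X² (M(X) = (2*X)² = 4*X²)
88*(M(H(3)) + D) = 88*(4*44² + 104) = 88*(4*1936 + 104) = 88*(7744 + 104) = 88*7848 = 690624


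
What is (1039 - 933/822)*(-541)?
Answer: -153846875/274 ≈ -5.6149e+5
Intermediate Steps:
(1039 - 933/822)*(-541) = (1039 - 933*1/822)*(-541) = (1039 - 311/274)*(-541) = (284375/274)*(-541) = -153846875/274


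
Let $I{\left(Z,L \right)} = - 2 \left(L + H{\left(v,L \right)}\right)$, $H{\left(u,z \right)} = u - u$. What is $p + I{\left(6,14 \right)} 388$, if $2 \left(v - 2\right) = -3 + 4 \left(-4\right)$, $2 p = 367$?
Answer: $- \frac{21361}{2} \approx -10681.0$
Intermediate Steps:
$p = \frac{367}{2}$ ($p = \frac{1}{2} \cdot 367 = \frac{367}{2} \approx 183.5$)
$v = - \frac{15}{2}$ ($v = 2 + \frac{-3 + 4 \left(-4\right)}{2} = 2 + \frac{-3 - 16}{2} = 2 + \frac{1}{2} \left(-19\right) = 2 - \frac{19}{2} = - \frac{15}{2} \approx -7.5$)
$H{\left(u,z \right)} = 0$
$I{\left(Z,L \right)} = - 2 L$ ($I{\left(Z,L \right)} = - 2 \left(L + 0\right) = - 2 L$)
$p + I{\left(6,14 \right)} 388 = \frac{367}{2} + \left(-2\right) 14 \cdot 388 = \frac{367}{2} - 10864 = - \frac{21361}{2}$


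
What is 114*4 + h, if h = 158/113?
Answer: 51686/113 ≈ 457.40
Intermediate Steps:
h = 158/113 (h = 158*(1/113) = 158/113 ≈ 1.3982)
114*4 + h = 114*4 + 158/113 = 456 + 158/113 = 51686/113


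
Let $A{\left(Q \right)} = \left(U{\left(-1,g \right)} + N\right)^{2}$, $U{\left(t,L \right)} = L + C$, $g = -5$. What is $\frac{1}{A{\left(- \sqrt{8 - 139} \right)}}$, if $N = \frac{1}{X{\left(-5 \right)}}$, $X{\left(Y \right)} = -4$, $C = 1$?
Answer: $\frac{16}{289} \approx 0.055363$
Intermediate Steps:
$U{\left(t,L \right)} = 1 + L$ ($U{\left(t,L \right)} = L + 1 = 1 + L$)
$N = - \frac{1}{4}$ ($N = \frac{1}{-4} = - \frac{1}{4} \approx -0.25$)
$A{\left(Q \right)} = \frac{289}{16}$ ($A{\left(Q \right)} = \left(\left(1 - 5\right) - \frac{1}{4}\right)^{2} = \left(-4 - \frac{1}{4}\right)^{2} = \left(- \frac{17}{4}\right)^{2} = \frac{289}{16}$)
$\frac{1}{A{\left(- \sqrt{8 - 139} \right)}} = \frac{1}{\frac{289}{16}} = \frac{16}{289}$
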